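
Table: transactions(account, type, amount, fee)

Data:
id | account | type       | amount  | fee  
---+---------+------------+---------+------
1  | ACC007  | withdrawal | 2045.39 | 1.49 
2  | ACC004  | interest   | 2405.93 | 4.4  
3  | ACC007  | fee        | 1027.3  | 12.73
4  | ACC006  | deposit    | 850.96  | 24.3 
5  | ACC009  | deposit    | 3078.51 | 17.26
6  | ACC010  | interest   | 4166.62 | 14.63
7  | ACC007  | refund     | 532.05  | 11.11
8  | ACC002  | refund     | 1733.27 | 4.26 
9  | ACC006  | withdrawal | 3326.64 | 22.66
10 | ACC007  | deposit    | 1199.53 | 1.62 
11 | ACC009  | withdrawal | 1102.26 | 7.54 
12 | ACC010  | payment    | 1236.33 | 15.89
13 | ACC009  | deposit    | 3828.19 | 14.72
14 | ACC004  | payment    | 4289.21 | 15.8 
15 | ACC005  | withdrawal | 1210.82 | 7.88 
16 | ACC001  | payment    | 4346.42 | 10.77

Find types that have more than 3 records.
SELECT type, COUNT(*) as cnt
FROM transactions
GROUP BY type
HAVING COUNT(*) > 3

Result:
  deposit: 4
  withdrawal: 4

Note: HAVING filters groups after aggregation, WHERE filters rows before.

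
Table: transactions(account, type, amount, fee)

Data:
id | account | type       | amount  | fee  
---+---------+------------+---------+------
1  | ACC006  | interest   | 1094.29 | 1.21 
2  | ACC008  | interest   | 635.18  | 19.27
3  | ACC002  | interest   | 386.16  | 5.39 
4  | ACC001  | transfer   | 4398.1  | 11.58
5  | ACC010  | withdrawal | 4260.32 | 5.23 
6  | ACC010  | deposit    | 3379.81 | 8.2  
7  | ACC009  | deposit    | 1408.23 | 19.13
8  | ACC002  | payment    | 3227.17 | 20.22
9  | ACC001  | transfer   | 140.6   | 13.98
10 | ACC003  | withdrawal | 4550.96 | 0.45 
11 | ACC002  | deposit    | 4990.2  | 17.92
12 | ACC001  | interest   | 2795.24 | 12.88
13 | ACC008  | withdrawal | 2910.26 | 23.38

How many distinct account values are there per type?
SELECT type, COUNT(DISTINCT account)
FROM transactions
GROUP BY type

Result:
  deposit: 3 distinct
  interest: 4 distinct
  payment: 1 distinct
  transfer: 1 distinct
  withdrawal: 3 distinct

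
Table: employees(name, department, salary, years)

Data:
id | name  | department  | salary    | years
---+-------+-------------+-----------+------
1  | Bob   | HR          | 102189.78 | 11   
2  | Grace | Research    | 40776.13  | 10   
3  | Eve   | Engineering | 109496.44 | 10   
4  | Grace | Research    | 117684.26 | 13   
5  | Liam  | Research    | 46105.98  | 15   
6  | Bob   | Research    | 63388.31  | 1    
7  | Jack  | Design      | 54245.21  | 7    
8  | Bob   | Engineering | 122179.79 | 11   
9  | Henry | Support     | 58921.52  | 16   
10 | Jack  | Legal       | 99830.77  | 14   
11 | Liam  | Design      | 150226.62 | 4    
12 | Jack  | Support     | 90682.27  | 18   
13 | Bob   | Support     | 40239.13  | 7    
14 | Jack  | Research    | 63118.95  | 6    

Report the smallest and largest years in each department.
SELECT department, MIN(years), MAX(years)
FROM employees
GROUP BY department

Result:
  Design: min=4, max=7
  Engineering: min=10, max=11
  HR: min=11, max=11
  Legal: min=14, max=14
  Research: min=1, max=15
  Support: min=7, max=18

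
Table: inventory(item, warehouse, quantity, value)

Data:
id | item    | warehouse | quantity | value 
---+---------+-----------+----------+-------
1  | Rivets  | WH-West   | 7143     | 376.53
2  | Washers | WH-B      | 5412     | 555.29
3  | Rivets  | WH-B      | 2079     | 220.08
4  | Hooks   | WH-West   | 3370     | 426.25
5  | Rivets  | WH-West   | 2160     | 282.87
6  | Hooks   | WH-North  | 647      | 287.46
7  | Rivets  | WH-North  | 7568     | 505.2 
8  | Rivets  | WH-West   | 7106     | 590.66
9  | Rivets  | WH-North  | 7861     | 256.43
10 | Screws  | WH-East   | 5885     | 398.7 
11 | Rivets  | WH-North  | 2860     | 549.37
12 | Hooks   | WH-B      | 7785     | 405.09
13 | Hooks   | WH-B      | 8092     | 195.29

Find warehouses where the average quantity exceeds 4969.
SELECT warehouse, AVG(quantity)
FROM inventory
GROUP BY warehouse
HAVING AVG(quantity) > 4969

Result:
  WH-B: avg=5842.00
  WH-East: avg=5885.00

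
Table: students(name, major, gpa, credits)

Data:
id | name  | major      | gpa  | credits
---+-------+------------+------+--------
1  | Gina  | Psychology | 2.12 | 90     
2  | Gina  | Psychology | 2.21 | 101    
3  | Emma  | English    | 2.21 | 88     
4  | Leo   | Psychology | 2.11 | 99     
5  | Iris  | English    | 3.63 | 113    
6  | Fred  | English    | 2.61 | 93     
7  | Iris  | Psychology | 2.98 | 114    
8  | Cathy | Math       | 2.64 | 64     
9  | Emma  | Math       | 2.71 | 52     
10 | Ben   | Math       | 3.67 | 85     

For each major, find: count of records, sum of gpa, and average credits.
SELECT major,
       COUNT(*) as cnt,
       SUM(gpa) as total_gpa,
       AVG(credits) as avg_credits
FROM students
GROUP BY major

Result:
  English: 3 records, 8.45 total gpa, 98.00 avg credits
  Math: 3 records, 9.02 total gpa, 67.00 avg credits
  Psychology: 4 records, 9.42 total gpa, 101.00 avg credits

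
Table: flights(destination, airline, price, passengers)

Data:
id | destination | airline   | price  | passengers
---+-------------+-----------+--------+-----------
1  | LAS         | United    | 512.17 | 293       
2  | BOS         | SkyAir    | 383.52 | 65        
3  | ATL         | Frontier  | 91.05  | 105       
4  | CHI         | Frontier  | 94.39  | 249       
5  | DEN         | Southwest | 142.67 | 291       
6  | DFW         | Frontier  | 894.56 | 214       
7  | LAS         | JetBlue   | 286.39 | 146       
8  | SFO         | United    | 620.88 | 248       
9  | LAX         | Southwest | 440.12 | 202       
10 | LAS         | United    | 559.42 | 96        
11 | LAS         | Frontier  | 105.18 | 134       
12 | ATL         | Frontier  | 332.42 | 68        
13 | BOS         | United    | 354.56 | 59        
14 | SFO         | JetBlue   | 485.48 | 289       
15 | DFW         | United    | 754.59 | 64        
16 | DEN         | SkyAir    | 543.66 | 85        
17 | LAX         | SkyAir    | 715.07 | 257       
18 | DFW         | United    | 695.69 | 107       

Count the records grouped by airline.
SELECT airline, COUNT(*) as count
FROM flights
GROUP BY airline

Result:
  Frontier: 5
  JetBlue: 2
  SkyAir: 3
  Southwest: 2
  United: 6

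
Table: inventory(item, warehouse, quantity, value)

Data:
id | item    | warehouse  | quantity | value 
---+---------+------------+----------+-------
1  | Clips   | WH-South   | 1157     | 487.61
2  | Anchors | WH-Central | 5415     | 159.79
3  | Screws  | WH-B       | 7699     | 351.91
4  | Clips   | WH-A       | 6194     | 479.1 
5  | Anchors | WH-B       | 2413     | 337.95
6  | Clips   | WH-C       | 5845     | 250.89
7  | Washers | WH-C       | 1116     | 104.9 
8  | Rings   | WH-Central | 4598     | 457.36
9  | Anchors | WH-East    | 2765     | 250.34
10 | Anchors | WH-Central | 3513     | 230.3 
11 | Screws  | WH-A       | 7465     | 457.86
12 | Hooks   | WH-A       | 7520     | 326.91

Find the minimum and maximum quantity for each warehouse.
SELECT warehouse, MIN(quantity), MAX(quantity)
FROM inventory
GROUP BY warehouse

Result:
  WH-A: min=6194, max=7520
  WH-B: min=2413, max=7699
  WH-C: min=1116, max=5845
  WH-Central: min=3513, max=5415
  WH-East: min=2765, max=2765
  WH-South: min=1157, max=1157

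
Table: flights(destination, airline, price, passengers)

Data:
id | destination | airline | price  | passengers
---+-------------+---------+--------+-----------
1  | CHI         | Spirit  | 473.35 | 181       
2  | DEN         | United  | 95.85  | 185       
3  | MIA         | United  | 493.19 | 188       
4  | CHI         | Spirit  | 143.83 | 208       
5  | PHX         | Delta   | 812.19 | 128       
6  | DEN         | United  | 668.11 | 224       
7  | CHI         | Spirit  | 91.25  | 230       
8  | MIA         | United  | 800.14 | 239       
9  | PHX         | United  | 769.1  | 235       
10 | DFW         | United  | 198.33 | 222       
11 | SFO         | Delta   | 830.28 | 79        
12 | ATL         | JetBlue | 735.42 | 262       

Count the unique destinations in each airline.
SELECT airline, COUNT(DISTINCT destination)
FROM flights
GROUP BY airline

Result:
  Delta: 2 distinct
  JetBlue: 1 distinct
  Spirit: 1 distinct
  United: 4 distinct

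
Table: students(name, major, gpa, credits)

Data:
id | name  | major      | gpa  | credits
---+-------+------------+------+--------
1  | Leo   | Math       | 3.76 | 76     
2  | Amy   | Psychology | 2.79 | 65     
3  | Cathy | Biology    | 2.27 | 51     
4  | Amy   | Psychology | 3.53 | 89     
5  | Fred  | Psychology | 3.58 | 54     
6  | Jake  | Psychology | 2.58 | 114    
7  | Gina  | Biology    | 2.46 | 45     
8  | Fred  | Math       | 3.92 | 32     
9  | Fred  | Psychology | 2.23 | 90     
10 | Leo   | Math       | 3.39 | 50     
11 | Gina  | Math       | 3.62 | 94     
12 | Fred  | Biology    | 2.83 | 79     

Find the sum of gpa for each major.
SELECT major, SUM(gpa) as result
FROM students
GROUP BY major

Result:
  Biology: 7.56
  Math: 14.69
  Psychology: 14.71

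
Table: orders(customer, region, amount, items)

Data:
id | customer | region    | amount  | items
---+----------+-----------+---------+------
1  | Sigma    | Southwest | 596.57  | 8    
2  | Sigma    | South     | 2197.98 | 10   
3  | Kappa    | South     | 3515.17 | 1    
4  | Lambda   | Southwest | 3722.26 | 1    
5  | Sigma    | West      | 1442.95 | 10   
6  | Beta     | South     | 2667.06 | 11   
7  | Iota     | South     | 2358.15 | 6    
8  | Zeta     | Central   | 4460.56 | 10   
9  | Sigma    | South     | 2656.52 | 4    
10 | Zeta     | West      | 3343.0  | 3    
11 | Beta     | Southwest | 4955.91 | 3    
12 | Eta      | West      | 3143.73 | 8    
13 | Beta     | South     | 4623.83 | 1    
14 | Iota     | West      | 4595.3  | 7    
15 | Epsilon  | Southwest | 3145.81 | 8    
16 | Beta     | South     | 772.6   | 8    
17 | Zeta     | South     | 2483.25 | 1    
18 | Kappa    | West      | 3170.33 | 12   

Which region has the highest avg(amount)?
SELECT region, AVG(amount) as val
FROM orders
GROUP BY region
ORDER BY val DESC
LIMIT 1

Result: Central with avg(amount) = 4460.56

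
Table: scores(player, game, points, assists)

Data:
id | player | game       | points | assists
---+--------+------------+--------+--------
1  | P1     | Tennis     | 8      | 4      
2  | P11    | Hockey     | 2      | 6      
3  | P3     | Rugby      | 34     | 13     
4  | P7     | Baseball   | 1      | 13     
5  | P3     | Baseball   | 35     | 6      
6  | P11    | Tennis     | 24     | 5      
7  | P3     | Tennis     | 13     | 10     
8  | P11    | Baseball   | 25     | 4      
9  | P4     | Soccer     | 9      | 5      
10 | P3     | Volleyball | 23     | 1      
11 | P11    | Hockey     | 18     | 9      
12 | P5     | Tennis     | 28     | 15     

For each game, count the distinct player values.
SELECT game, COUNT(DISTINCT player)
FROM scores
GROUP BY game

Result:
  Baseball: 3 distinct
  Hockey: 1 distinct
  Rugby: 1 distinct
  Soccer: 1 distinct
  Tennis: 4 distinct
  Volleyball: 1 distinct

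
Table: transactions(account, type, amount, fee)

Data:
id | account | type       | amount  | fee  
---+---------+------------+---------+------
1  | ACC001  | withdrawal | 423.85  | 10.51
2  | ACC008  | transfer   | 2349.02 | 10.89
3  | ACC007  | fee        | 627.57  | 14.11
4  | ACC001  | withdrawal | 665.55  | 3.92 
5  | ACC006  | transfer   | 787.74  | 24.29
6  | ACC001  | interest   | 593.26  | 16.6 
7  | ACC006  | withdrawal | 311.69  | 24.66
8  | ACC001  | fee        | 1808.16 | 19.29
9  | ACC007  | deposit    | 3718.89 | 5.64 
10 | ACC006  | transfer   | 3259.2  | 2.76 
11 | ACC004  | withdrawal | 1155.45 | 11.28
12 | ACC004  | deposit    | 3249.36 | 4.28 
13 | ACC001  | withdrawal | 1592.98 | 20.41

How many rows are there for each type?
SELECT type, COUNT(*) as count
FROM transactions
GROUP BY type

Result:
  deposit: 2
  fee: 2
  interest: 1
  transfer: 3
  withdrawal: 5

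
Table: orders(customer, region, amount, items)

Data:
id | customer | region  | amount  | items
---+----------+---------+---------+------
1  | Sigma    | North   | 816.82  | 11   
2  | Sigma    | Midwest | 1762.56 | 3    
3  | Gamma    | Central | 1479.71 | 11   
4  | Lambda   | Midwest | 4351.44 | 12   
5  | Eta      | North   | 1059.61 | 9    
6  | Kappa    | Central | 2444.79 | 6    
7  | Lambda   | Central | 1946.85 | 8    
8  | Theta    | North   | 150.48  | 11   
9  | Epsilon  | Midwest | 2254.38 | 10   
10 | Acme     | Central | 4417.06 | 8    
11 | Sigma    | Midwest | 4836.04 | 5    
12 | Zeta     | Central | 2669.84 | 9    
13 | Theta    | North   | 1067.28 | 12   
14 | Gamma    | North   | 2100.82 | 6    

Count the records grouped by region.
SELECT region, COUNT(*) as count
FROM orders
GROUP BY region

Result:
  Central: 5
  Midwest: 4
  North: 5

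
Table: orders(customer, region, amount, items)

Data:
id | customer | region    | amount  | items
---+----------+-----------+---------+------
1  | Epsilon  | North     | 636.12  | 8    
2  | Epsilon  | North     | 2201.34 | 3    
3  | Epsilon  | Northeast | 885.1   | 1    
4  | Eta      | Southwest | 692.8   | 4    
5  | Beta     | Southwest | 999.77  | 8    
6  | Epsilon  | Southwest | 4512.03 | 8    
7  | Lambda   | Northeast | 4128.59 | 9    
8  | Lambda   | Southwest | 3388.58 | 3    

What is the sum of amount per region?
SELECT region, SUM(amount) as result
FROM orders
GROUP BY region

Result:
  North: 2837.46
  Northeast: 5013.69
  Southwest: 9593.18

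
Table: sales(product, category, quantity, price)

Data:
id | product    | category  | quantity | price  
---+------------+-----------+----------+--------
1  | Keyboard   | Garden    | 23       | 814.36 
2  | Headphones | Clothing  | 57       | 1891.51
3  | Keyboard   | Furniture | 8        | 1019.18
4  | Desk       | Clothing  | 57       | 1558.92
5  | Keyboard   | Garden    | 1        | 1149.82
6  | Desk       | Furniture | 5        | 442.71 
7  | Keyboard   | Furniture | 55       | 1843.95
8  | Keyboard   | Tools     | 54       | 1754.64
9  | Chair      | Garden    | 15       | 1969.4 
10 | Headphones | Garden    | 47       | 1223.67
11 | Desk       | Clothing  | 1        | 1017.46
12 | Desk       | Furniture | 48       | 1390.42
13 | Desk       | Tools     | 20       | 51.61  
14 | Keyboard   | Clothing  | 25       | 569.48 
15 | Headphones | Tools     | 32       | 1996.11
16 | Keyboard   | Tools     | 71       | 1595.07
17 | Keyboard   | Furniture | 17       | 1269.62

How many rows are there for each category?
SELECT category, COUNT(*) as count
FROM sales
GROUP BY category

Result:
  Clothing: 4
  Furniture: 5
  Garden: 4
  Tools: 4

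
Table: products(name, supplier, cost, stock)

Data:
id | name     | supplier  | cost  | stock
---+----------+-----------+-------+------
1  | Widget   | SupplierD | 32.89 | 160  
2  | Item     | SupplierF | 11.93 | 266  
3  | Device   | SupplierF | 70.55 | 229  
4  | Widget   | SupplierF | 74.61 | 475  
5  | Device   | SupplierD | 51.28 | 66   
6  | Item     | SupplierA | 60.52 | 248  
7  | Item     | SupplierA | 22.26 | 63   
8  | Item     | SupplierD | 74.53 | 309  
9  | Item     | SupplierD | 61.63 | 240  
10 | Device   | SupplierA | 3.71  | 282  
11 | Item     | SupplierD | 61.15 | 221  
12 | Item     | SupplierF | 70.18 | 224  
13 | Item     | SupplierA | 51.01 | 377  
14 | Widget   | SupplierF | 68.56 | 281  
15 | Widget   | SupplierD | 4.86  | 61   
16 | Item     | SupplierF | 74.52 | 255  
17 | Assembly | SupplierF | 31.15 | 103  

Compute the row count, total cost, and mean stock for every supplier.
SELECT supplier,
       COUNT(*) as cnt,
       SUM(cost) as total_cost,
       AVG(stock) as avg_stock
FROM products
GROUP BY supplier

Result:
  SupplierA: 4 records, 137.50 total cost, 242.50 avg stock
  SupplierD: 6 records, 286.34 total cost, 176.17 avg stock
  SupplierF: 7 records, 401.50 total cost, 261.86 avg stock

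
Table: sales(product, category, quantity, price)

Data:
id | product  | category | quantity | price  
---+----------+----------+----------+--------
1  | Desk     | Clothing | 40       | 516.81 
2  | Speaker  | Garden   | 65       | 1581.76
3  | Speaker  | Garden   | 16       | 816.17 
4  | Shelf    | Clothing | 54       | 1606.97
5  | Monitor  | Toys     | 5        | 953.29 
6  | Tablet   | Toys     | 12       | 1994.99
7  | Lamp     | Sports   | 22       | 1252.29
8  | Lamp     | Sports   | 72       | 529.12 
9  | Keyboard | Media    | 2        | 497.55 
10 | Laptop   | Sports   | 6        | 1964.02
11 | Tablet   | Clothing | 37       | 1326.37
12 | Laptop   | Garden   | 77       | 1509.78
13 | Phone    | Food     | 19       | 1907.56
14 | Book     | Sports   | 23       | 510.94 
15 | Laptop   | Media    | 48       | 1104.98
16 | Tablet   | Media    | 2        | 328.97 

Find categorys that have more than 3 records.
SELECT category, COUNT(*) as cnt
FROM sales
GROUP BY category
HAVING COUNT(*) > 3

Result:
  Sports: 4

Note: HAVING filters groups after aggregation, WHERE filters rows before.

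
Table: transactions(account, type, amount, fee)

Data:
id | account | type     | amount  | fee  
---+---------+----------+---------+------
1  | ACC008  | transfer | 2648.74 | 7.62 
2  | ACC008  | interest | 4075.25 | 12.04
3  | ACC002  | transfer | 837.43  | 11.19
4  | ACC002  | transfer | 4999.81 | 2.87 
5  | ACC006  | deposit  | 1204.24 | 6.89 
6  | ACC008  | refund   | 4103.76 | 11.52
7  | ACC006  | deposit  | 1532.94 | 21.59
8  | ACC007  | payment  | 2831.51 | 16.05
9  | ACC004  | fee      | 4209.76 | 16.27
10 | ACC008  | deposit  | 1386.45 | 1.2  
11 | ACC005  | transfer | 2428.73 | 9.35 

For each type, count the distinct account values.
SELECT type, COUNT(DISTINCT account)
FROM transactions
GROUP BY type

Result:
  deposit: 2 distinct
  fee: 1 distinct
  interest: 1 distinct
  payment: 1 distinct
  refund: 1 distinct
  transfer: 3 distinct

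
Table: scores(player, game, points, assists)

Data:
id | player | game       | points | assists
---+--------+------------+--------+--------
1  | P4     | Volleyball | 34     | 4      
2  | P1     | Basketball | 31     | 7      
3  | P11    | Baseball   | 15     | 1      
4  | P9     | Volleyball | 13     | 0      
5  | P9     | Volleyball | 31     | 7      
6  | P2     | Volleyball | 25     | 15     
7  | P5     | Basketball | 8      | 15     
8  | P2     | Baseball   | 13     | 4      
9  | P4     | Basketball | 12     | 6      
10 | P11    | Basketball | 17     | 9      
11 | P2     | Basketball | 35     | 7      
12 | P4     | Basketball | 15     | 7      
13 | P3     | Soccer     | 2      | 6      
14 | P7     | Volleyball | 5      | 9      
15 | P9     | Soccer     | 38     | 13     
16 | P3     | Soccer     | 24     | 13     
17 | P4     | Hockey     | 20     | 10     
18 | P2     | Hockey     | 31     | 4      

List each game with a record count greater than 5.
SELECT game, COUNT(*) as cnt
FROM scores
GROUP BY game
HAVING COUNT(*) > 5

Result:
  Basketball: 6

Note: HAVING filters groups after aggregation, WHERE filters rows before.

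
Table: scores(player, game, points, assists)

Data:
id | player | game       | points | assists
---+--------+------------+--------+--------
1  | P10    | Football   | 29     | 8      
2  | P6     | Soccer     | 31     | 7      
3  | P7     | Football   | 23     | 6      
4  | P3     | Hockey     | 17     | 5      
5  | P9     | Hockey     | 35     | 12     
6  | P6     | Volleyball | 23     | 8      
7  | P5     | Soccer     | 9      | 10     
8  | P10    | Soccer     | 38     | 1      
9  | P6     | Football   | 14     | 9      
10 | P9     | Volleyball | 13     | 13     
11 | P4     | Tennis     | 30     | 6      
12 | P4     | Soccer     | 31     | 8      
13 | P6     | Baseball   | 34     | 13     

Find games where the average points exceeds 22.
SELECT game, AVG(points)
FROM scores
GROUP BY game
HAVING AVG(points) > 22

Result:
  Baseball: avg=34.00
  Hockey: avg=26.00
  Soccer: avg=27.25
  Tennis: avg=30.00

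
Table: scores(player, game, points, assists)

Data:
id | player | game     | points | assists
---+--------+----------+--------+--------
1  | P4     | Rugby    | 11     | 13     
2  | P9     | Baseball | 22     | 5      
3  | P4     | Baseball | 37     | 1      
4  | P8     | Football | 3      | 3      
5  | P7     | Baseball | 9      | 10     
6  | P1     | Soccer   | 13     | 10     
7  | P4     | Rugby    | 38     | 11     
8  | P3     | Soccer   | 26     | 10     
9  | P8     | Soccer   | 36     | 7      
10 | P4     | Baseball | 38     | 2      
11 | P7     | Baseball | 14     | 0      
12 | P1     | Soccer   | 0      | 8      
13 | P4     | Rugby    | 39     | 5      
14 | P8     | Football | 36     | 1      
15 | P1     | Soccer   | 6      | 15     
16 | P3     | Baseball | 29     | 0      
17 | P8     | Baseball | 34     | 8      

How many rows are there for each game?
SELECT game, COUNT(*) as count
FROM scores
GROUP BY game

Result:
  Baseball: 7
  Football: 2
  Rugby: 3
  Soccer: 5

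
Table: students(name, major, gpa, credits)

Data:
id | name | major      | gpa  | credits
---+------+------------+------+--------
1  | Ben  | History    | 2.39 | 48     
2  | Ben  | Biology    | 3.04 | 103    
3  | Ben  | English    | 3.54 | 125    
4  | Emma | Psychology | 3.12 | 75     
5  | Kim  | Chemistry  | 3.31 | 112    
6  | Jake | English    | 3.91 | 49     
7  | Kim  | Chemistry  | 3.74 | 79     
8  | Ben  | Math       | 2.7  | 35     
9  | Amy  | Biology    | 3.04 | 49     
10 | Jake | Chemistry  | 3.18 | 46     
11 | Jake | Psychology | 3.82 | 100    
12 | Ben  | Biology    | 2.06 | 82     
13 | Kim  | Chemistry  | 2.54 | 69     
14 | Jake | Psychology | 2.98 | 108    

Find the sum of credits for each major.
SELECT major, SUM(credits) as result
FROM students
GROUP BY major

Result:
  Biology: 234
  Chemistry: 306
  English: 174
  History: 48
  Math: 35
  Psychology: 283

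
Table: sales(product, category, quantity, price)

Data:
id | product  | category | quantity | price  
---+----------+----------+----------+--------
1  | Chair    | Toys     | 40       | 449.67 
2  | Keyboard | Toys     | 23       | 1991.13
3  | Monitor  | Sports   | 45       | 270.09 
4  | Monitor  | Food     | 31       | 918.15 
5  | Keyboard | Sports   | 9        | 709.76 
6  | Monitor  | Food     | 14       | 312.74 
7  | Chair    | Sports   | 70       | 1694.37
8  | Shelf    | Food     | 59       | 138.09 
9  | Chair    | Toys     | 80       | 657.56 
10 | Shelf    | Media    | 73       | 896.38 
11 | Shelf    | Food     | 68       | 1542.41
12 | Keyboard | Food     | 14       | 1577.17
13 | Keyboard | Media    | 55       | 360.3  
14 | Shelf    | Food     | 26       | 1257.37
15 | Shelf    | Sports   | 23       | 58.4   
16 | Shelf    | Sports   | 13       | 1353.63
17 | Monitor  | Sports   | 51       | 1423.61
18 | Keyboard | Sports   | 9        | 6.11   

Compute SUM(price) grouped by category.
SELECT category, SUM(price) as result
FROM sales
GROUP BY category

Result:
  Food: 5745.93
  Media: 1256.68
  Sports: 5515.97
  Toys: 3098.36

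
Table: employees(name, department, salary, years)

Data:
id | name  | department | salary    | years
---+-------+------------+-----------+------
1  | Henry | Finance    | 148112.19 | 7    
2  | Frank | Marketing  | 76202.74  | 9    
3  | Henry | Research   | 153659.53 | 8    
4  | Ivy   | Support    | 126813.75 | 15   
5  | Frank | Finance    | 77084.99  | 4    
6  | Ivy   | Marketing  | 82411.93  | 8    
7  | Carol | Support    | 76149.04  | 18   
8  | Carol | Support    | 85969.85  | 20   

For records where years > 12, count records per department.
SELECT department, COUNT(*)
FROM employees
WHERE years > 12
GROUP BY department

Note: WHERE filters rows before grouping.

Result:
  Support: 3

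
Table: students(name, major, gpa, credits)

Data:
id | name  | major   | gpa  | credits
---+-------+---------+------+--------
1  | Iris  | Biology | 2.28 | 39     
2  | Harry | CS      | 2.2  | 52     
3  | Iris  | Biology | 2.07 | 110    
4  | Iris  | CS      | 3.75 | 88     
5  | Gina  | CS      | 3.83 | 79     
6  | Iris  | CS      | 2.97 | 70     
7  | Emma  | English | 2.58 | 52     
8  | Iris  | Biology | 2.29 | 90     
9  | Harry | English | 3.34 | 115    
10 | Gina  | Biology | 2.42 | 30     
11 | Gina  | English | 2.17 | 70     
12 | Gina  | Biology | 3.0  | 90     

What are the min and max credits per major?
SELECT major, MIN(credits), MAX(credits)
FROM students
GROUP BY major

Result:
  Biology: min=30, max=110
  CS: min=52, max=88
  English: min=52, max=115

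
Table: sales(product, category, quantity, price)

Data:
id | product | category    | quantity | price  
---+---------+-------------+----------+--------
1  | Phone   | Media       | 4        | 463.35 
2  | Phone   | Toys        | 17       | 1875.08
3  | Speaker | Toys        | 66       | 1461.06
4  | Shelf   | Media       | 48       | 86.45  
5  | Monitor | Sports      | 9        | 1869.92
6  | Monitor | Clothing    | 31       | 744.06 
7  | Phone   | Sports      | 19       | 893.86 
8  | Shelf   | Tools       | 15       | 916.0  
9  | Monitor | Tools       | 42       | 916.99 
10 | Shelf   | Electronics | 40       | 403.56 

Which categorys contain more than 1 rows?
SELECT category, COUNT(*) as cnt
FROM sales
GROUP BY category
HAVING COUNT(*) > 1

Result:
  Media: 2
  Sports: 2
  Tools: 2
  Toys: 2

Note: HAVING filters groups after aggregation, WHERE filters rows before.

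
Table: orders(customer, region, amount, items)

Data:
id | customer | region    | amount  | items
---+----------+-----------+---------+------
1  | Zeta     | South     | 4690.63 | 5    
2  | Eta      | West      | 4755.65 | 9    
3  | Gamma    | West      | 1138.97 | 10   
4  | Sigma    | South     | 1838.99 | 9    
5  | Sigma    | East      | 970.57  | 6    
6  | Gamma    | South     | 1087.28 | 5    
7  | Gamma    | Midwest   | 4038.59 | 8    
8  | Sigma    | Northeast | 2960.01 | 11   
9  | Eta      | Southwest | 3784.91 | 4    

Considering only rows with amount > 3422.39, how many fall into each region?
SELECT region, COUNT(*)
FROM orders
WHERE amount > 3422.39
GROUP BY region

Note: WHERE filters rows before grouping.

Result:
  Midwest: 1
  South: 1
  Southwest: 1
  West: 1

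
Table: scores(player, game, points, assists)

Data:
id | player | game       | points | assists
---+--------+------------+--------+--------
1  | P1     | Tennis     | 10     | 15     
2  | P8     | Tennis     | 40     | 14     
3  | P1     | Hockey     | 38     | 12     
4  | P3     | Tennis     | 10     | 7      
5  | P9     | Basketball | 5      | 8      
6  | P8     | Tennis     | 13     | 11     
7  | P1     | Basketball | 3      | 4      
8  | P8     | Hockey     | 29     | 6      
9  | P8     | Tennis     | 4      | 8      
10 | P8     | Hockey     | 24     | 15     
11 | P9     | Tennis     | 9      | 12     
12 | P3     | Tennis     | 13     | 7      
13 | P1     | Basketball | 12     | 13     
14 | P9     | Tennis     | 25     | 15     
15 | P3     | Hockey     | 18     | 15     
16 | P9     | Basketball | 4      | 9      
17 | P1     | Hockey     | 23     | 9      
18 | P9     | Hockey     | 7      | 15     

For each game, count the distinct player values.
SELECT game, COUNT(DISTINCT player)
FROM scores
GROUP BY game

Result:
  Basketball: 2 distinct
  Hockey: 4 distinct
  Tennis: 4 distinct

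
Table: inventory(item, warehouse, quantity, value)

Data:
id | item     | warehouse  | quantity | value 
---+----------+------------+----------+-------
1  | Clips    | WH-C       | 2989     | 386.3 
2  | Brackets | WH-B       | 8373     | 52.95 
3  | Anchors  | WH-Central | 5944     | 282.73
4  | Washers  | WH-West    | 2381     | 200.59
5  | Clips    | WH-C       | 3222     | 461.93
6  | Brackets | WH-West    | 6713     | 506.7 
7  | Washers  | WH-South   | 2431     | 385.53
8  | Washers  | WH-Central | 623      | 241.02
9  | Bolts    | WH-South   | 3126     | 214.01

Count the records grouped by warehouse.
SELECT warehouse, COUNT(*) as count
FROM inventory
GROUP BY warehouse

Result:
  WH-B: 1
  WH-C: 2
  WH-Central: 2
  WH-South: 2
  WH-West: 2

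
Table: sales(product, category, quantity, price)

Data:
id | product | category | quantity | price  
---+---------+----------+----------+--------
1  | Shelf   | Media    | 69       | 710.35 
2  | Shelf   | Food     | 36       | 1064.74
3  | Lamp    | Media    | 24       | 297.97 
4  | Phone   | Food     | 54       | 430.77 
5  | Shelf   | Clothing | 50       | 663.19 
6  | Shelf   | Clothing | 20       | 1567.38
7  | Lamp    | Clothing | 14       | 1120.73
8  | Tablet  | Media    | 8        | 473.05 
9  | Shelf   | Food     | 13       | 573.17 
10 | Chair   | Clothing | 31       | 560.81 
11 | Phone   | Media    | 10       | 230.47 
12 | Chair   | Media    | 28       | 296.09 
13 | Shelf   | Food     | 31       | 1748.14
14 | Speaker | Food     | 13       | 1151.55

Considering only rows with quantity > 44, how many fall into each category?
SELECT category, COUNT(*)
FROM sales
WHERE quantity > 44
GROUP BY category

Note: WHERE filters rows before grouping.

Result:
  Clothing: 1
  Food: 1
  Media: 1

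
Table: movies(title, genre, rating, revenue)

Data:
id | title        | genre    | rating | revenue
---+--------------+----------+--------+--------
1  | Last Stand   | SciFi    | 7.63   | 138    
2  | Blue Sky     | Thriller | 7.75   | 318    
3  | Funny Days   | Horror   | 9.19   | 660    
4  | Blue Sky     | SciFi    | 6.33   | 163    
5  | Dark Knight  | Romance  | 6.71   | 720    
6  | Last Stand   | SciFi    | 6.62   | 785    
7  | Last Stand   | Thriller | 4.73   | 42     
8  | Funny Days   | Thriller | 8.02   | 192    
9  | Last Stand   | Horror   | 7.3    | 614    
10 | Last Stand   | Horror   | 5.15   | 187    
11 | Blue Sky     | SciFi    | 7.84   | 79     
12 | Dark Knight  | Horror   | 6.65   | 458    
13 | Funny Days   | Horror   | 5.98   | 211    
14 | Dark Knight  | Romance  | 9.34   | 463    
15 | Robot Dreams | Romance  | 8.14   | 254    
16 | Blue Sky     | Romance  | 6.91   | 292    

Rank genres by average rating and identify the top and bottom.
SELECT genre, AVG(rating)
FROM movies
GROUP BY genre
ORDER BY AVG(rating)

All groups:
  Thriller: 6.83
  Horror: 6.85
  SciFi: 7.11
  Romance: 7.78

Highest: Romance (7.78)
Lowest: Thriller (6.83)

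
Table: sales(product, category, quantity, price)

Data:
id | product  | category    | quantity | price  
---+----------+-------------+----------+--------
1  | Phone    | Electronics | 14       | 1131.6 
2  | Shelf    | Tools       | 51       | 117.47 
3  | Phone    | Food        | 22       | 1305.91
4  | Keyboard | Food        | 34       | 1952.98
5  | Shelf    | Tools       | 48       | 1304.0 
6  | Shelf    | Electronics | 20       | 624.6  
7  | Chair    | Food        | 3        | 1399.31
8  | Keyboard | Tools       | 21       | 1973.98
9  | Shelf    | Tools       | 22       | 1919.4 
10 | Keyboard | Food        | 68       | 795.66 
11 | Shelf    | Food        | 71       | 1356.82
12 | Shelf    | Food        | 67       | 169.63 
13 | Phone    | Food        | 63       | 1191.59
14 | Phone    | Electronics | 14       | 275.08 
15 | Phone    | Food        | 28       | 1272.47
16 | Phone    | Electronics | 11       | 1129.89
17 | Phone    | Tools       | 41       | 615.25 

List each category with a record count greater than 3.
SELECT category, COUNT(*) as cnt
FROM sales
GROUP BY category
HAVING COUNT(*) > 3

Result:
  Electronics: 4
  Food: 8
  Tools: 5

Note: HAVING filters groups after aggregation, WHERE filters rows before.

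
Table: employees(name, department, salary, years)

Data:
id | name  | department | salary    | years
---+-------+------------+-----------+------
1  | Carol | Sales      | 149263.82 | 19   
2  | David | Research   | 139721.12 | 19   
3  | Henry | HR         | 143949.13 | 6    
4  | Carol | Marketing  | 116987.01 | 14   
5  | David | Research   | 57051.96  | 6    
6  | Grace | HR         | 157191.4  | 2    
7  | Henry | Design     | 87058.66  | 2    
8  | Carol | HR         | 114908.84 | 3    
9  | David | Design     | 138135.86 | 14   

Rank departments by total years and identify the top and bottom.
SELECT department, SUM(years)
FROM employees
GROUP BY department
ORDER BY SUM(years)

All groups:
  HR: 11
  Marketing: 14
  Design: 16
  Sales: 19
  Research: 25

Highest: Research (25)
Lowest: HR (11)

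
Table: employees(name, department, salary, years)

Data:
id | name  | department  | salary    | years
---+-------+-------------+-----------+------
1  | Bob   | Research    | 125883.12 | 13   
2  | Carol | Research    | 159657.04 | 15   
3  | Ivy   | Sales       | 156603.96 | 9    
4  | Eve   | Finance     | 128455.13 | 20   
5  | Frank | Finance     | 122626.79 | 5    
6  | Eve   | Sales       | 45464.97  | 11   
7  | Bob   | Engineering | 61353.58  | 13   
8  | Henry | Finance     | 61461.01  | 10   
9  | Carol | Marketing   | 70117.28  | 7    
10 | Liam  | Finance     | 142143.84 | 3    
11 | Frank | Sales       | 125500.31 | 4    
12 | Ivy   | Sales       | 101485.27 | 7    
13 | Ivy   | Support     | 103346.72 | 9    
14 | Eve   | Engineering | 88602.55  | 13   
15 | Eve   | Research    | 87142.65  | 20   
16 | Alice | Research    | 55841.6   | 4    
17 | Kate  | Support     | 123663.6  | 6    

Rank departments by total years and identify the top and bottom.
SELECT department, SUM(years)
FROM employees
GROUP BY department
ORDER BY SUM(years)

All groups:
  Marketing: 7
  Support: 15
  Engineering: 26
  Sales: 31
  Finance: 38
  Research: 52

Highest: Research (52)
Lowest: Marketing (7)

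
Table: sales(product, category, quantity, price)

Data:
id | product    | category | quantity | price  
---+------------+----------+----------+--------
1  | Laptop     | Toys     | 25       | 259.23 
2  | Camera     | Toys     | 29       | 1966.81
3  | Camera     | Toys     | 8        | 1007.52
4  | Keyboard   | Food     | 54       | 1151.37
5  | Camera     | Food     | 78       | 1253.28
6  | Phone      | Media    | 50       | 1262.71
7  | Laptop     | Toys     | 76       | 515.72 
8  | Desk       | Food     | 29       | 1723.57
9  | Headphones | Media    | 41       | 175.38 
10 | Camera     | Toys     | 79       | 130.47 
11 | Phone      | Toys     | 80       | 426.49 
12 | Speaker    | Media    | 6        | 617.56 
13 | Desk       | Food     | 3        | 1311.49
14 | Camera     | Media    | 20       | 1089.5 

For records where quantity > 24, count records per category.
SELECT category, COUNT(*)
FROM sales
WHERE quantity > 24
GROUP BY category

Note: WHERE filters rows before grouping.

Result:
  Food: 3
  Media: 2
  Toys: 5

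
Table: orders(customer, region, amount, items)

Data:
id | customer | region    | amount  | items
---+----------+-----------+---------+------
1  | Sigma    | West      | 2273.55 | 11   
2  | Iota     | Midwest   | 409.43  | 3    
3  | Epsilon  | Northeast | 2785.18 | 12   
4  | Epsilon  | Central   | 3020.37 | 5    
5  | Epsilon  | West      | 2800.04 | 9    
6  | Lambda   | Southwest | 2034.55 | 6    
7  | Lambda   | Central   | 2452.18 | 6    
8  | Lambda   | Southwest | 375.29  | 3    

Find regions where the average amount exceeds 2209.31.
SELECT region, AVG(amount)
FROM orders
GROUP BY region
HAVING AVG(amount) > 2209.31

Result:
  Central: avg=2736.28
  Northeast: avg=2785.18
  West: avg=2536.80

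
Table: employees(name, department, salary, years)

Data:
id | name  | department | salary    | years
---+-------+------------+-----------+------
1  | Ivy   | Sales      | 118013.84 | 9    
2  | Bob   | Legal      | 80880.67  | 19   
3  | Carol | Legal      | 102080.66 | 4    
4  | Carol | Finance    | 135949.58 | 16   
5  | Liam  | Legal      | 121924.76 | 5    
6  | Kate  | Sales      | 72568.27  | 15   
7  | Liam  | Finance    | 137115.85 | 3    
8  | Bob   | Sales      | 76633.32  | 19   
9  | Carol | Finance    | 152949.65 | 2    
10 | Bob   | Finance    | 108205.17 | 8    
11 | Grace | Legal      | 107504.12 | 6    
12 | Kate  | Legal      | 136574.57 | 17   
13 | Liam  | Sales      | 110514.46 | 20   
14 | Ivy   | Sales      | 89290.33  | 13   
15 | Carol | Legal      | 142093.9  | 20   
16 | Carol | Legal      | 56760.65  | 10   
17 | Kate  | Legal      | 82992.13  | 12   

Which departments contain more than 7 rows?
SELECT department, COUNT(*) as cnt
FROM employees
GROUP BY department
HAVING COUNT(*) > 7

Result:
  Legal: 8

Note: HAVING filters groups after aggregation, WHERE filters rows before.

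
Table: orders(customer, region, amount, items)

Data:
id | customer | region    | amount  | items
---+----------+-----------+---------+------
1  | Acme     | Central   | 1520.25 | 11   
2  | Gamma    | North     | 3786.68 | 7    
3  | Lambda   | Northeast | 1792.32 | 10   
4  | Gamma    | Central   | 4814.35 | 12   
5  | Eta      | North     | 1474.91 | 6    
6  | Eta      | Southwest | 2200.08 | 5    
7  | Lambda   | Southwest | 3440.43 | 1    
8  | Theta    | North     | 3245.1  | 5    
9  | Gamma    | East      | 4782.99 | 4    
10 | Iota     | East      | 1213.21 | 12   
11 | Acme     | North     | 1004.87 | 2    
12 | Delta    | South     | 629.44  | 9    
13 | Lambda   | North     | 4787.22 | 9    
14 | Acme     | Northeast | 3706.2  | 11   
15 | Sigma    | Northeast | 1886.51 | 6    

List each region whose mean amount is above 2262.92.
SELECT region, AVG(amount)
FROM orders
GROUP BY region
HAVING AVG(amount) > 2262.92

Result:
  Central: avg=3167.30
  East: avg=2998.10
  North: avg=2859.76
  Northeast: avg=2461.68
  Southwest: avg=2820.26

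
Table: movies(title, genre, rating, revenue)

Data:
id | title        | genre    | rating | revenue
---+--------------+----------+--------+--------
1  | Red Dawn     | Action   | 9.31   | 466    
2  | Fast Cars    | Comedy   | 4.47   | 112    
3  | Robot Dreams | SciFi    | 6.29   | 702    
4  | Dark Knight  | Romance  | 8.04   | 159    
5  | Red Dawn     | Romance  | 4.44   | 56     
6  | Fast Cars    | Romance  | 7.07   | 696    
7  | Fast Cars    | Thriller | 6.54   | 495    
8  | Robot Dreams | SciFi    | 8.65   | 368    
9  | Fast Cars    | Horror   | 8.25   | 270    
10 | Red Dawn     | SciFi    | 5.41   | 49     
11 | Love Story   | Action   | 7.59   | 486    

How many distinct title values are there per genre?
SELECT genre, COUNT(DISTINCT title)
FROM movies
GROUP BY genre

Result:
  Action: 2 distinct
  Comedy: 1 distinct
  Horror: 1 distinct
  Romance: 3 distinct
  SciFi: 2 distinct
  Thriller: 1 distinct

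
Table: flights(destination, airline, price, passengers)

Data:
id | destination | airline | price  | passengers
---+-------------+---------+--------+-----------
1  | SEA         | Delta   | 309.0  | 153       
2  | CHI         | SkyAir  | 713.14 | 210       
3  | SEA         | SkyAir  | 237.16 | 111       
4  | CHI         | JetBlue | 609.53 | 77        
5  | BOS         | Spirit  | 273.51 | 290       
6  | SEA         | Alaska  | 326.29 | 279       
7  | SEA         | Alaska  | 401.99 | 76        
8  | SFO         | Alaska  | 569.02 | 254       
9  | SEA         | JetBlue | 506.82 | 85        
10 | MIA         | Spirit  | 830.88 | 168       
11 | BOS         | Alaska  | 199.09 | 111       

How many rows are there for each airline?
SELECT airline, COUNT(*) as count
FROM flights
GROUP BY airline

Result:
  Alaska: 4
  Delta: 1
  JetBlue: 2
  SkyAir: 2
  Spirit: 2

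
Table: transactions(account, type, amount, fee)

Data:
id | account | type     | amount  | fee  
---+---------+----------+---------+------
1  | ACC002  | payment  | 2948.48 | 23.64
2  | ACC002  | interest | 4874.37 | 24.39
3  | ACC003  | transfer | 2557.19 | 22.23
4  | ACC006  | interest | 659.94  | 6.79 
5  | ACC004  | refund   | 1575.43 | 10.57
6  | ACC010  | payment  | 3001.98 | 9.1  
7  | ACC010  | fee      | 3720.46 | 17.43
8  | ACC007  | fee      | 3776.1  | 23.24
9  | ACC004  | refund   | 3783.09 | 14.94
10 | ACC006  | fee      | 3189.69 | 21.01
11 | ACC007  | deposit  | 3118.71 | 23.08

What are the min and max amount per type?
SELECT type, MIN(amount), MAX(amount)
FROM transactions
GROUP BY type

Result:
  deposit: min=3118.71, max=3118.71
  fee: min=3189.69, max=3776.10
  interest: min=659.94, max=4874.37
  payment: min=2948.48, max=3001.98
  refund: min=1575.43, max=3783.09
  transfer: min=2557.19, max=2557.19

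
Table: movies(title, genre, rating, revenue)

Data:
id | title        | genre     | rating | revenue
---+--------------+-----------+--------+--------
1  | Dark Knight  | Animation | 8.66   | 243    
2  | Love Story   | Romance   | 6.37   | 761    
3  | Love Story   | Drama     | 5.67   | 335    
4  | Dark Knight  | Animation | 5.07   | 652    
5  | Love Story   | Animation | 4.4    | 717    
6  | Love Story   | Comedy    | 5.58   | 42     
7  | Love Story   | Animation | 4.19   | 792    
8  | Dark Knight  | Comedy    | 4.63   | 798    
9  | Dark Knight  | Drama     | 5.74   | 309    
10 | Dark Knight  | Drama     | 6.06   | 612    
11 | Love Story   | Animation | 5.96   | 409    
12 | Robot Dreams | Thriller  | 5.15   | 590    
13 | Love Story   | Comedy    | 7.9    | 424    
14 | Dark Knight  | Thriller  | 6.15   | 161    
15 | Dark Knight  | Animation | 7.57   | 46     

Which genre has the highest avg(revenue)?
SELECT genre, AVG(revenue) as val
FROM movies
GROUP BY genre
ORDER BY val DESC
LIMIT 1

Result: Romance with avg(revenue) = 761.00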